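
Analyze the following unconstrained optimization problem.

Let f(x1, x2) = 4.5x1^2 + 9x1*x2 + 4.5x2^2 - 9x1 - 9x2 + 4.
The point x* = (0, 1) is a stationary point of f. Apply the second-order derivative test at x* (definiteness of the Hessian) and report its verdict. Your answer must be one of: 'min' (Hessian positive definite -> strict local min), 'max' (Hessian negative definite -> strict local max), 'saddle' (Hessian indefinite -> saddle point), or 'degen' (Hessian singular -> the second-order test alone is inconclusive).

Compute the Hessian H = grad^2 f:
  H = [[9, 9], [9, 9]]
Verify stationarity: grad f(x*) = H x* + g = (0, 0).
Eigenvalues of H: 0, 18.
H has a zero eigenvalue (singular; positive semidefinite but not definite), so H is neither positive definite, negative definite, nor indefinite. The second-order test alone is inconclusive -> degen.
(Indeed, f is constant along the null direction of H through x*, so x* is not a strict local extremum.)

degen


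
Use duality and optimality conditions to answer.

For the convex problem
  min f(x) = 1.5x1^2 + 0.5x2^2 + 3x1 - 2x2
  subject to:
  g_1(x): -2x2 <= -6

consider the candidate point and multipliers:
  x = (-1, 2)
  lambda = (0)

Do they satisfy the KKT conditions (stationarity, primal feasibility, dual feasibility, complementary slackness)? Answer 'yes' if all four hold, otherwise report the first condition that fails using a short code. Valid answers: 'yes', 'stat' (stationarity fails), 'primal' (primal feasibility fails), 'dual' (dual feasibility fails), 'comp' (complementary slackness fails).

Gradient of f: grad f(x) = Q x + c = (0, 0)
Constraint values g_i(x) = a_i^T x - b_i:
  g_1((-1, 2)) = 2
Stationarity residual: grad f(x) + sum_i lambda_i a_i = (0, 0)
  -> stationarity OK
Primal feasibility (all g_i <= 0): FAILS
Dual feasibility (all lambda_i >= 0): OK
Complementary slackness (lambda_i * g_i(x) = 0 for all i): OK

Verdict: the first failing condition is primal_feasibility -> primal.

primal


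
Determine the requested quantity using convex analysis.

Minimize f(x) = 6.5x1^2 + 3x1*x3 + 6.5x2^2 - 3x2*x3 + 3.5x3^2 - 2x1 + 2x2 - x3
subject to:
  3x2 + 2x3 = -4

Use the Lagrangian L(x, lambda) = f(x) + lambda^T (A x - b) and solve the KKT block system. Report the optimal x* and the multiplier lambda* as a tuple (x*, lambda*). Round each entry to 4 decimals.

Form the Lagrangian:
  L(x, lambda) = (1/2) x^T Q x + c^T x + lambda^T (A x - b)
Stationarity (grad_x L = 0): Q x + c + A^T lambda = 0.
Primal feasibility: A x = b.

This gives the KKT block system:
  [ Q   A^T ] [ x     ]   [-c ]
  [ A    0  ] [ lambda ] = [ b ]

Solving the linear system:
  x*      = (0.3502, -0.7662, -0.8507)
  lambda* = (1.8029)
  f(x*)   = 2.9147

x* = (0.3502, -0.7662, -0.8507), lambda* = (1.8029)


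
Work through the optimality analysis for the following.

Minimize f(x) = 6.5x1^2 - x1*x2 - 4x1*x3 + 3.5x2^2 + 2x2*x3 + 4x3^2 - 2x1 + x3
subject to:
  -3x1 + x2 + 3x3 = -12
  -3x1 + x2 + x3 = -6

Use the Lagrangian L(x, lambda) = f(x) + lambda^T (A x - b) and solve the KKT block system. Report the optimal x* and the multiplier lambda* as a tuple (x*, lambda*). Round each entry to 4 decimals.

Form the Lagrangian:
  L(x, lambda) = (1/2) x^T Q x + c^T x + lambda^T (A x - b)
Stationarity (grad_x L = 0): Q x + c + A^T lambda = 0.
Primal feasibility: A x = b.

This gives the KKT block system:
  [ Q   A^T ] [ x     ]   [-c ]
  [ A    0  ] [ lambda ] = [ b ]

Solving the linear system:
  x*      = (0.9714, -0.0857, -3)
  lambda* = (9.7429, -2.1714)
  f(x*)   = 49.4714

x* = (0.9714, -0.0857, -3), lambda* = (9.7429, -2.1714)


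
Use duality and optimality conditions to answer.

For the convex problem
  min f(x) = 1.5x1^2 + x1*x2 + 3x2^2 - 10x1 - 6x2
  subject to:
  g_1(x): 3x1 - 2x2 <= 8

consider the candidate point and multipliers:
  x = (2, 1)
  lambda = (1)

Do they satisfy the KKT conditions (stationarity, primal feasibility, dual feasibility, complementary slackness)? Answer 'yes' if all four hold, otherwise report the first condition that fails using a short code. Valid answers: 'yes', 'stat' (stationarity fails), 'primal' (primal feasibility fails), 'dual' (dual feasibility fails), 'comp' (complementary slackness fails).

Gradient of f: grad f(x) = Q x + c = (-3, 2)
Constraint values g_i(x) = a_i^T x - b_i:
  g_1((2, 1)) = -4
Stationarity residual: grad f(x) + sum_i lambda_i a_i = (0, 0)
  -> stationarity OK
Primal feasibility (all g_i <= 0): OK
Dual feasibility (all lambda_i >= 0): OK
Complementary slackness (lambda_i * g_i(x) = 0 for all i): FAILS

Verdict: the first failing condition is complementary_slackness -> comp.

comp


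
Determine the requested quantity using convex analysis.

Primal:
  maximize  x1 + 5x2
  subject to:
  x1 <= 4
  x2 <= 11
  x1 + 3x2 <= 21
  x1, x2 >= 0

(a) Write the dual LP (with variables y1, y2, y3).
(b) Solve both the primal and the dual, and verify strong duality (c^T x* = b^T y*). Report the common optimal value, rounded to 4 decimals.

The standard primal-dual pair for 'max c^T x s.t. A x <= b, x >= 0' is:
  Dual:  min b^T y  s.t.  A^T y >= c,  y >= 0.

So the dual LP is:
  minimize  4y1 + 11y2 + 21y3
  subject to:
    y1 + y3 >= 1
    y2 + 3y3 >= 5
    y1, y2, y3 >= 0

Solving the primal: x* = (0, 7).
  primal value c^T x* = 35.
Solving the dual: y* = (0, 0, 1.6667).
  dual value b^T y* = 35.
Strong duality: c^T x* = b^T y*. Confirmed.

35


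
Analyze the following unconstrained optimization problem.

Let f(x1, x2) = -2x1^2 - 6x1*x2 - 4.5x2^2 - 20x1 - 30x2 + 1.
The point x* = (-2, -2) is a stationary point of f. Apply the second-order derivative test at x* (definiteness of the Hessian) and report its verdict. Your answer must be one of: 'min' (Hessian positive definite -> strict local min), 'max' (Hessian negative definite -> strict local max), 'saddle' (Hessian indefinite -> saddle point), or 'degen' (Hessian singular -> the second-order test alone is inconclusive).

Compute the Hessian H = grad^2 f:
  H = [[-4, -6], [-6, -9]]
Verify stationarity: grad f(x*) = H x* + g = (0, 0).
Eigenvalues of H: -13, 0.
H has a zero eigenvalue (singular; negative semidefinite but not definite), so H is neither positive definite, negative definite, nor indefinite. The second-order test alone is inconclusive -> degen.
(Indeed, f is constant along the null direction of H through x*, so x* is not a strict local extremum.)

degen


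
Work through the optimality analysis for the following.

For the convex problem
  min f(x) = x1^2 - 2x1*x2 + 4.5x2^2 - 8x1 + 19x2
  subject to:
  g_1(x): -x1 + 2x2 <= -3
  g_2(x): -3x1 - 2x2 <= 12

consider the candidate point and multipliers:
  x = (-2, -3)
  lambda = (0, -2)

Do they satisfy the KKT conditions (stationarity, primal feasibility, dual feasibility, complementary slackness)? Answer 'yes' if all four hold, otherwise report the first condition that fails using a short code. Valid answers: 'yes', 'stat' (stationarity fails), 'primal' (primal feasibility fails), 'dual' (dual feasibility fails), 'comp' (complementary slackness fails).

Gradient of f: grad f(x) = Q x + c = (-6, -4)
Constraint values g_i(x) = a_i^T x - b_i:
  g_1((-2, -3)) = -1
  g_2((-2, -3)) = 0
Stationarity residual: grad f(x) + sum_i lambda_i a_i = (0, 0)
  -> stationarity OK
Primal feasibility (all g_i <= 0): OK
Dual feasibility (all lambda_i >= 0): FAILS
Complementary slackness (lambda_i * g_i(x) = 0 for all i): OK

Verdict: the first failing condition is dual_feasibility -> dual.

dual


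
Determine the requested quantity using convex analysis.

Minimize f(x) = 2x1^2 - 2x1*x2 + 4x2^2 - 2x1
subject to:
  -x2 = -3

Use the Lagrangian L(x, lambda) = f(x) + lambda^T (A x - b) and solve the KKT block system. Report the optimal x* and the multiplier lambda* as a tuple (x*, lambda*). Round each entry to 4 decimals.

Form the Lagrangian:
  L(x, lambda) = (1/2) x^T Q x + c^T x + lambda^T (A x - b)
Stationarity (grad_x L = 0): Q x + c + A^T lambda = 0.
Primal feasibility: A x = b.

This gives the KKT block system:
  [ Q   A^T ] [ x     ]   [-c ]
  [ A    0  ] [ lambda ] = [ b ]

Solving the linear system:
  x*      = (2, 3)
  lambda* = (20)
  f(x*)   = 28

x* = (2, 3), lambda* = (20)


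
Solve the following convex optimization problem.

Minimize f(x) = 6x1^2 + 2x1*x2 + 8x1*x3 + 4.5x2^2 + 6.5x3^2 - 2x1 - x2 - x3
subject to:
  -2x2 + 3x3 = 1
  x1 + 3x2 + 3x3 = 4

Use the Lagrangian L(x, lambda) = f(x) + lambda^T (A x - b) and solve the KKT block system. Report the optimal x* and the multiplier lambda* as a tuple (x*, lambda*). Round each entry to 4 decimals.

Form the Lagrangian:
  L(x, lambda) = (1/2) x^T Q x + c^T x + lambda^T (A x - b)
Stationarity (grad_x L = 0): Q x + c + A^T lambda = 0.
Primal feasibility: A x = b.

This gives the KKT block system:
  [ Q   A^T ] [ x     ]   [-c ]
  [ A    0  ] [ lambda ] = [ b ]

Solving the linear system:
  x*      = (-0.3157, 0.6631, 0.7754)
  lambda* = (-0.4436, -1.7414)
  f(x*)   = 3.301

x* = (-0.3157, 0.6631, 0.7754), lambda* = (-0.4436, -1.7414)


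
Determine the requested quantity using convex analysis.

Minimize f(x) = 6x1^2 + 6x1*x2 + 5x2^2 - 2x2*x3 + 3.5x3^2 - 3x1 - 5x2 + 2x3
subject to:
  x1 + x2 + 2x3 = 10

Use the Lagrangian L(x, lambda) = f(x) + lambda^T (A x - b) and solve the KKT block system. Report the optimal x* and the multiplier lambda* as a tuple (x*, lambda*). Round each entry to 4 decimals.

Form the Lagrangian:
  L(x, lambda) = (1/2) x^T Q x + c^T x + lambda^T (A x - b)
Stationarity (grad_x L = 0): Q x + c + A^T lambda = 0.
Primal feasibility: A x = b.

This gives the KKT block system:
  [ Q   A^T ] [ x     ]   [-c ]
  [ A    0  ] [ lambda ] = [ b ]

Solving the linear system:
  x*      = (0.0222, 2.4222, 3.7778)
  lambda* = (-11.8)
  f(x*)   = 56.6889

x* = (0.0222, 2.4222, 3.7778), lambda* = (-11.8)


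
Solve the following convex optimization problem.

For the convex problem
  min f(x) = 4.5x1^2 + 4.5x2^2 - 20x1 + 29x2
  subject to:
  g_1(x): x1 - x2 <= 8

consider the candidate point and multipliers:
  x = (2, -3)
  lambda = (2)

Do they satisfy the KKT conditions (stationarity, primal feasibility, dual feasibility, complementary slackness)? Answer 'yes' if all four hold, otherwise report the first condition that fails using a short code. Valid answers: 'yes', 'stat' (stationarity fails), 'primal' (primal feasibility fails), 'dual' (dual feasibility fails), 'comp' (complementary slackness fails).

Gradient of f: grad f(x) = Q x + c = (-2, 2)
Constraint values g_i(x) = a_i^T x - b_i:
  g_1((2, -3)) = -3
Stationarity residual: grad f(x) + sum_i lambda_i a_i = (0, 0)
  -> stationarity OK
Primal feasibility (all g_i <= 0): OK
Dual feasibility (all lambda_i >= 0): OK
Complementary slackness (lambda_i * g_i(x) = 0 for all i): FAILS

Verdict: the first failing condition is complementary_slackness -> comp.

comp


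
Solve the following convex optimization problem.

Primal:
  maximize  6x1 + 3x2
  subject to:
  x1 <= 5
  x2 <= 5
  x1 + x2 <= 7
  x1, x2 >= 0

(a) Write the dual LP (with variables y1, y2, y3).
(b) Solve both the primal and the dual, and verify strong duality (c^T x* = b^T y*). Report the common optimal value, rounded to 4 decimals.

The standard primal-dual pair for 'max c^T x s.t. A x <= b, x >= 0' is:
  Dual:  min b^T y  s.t.  A^T y >= c,  y >= 0.

So the dual LP is:
  minimize  5y1 + 5y2 + 7y3
  subject to:
    y1 + y3 >= 6
    y2 + y3 >= 3
    y1, y2, y3 >= 0

Solving the primal: x* = (5, 2).
  primal value c^T x* = 36.
Solving the dual: y* = (3, 0, 3).
  dual value b^T y* = 36.
Strong duality: c^T x* = b^T y*. Confirmed.

36


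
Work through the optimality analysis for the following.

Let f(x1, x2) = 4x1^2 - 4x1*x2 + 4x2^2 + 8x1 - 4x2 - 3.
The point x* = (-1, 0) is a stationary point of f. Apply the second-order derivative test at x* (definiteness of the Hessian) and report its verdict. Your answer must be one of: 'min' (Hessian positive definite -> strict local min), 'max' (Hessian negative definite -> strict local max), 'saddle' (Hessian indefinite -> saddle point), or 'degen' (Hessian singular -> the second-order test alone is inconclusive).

Compute the Hessian H = grad^2 f:
  H = [[8, -4], [-4, 8]]
Verify stationarity: grad f(x*) = H x* + g = (0, 0).
Eigenvalues of H: 4, 12.
Both eigenvalues > 0, so H is positive definite -> x* is a strict local min.

min


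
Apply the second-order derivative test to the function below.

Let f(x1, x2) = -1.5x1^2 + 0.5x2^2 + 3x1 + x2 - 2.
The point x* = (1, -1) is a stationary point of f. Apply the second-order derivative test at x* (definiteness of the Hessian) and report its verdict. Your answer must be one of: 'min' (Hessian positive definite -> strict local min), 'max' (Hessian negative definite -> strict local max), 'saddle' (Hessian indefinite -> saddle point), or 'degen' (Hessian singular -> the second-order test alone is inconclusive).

Compute the Hessian H = grad^2 f:
  H = [[-3, 0], [0, 1]]
Verify stationarity: grad f(x*) = H x* + g = (0, 0).
Eigenvalues of H: -3, 1.
Eigenvalues have mixed signs, so H is indefinite -> x* is a saddle point.

saddle


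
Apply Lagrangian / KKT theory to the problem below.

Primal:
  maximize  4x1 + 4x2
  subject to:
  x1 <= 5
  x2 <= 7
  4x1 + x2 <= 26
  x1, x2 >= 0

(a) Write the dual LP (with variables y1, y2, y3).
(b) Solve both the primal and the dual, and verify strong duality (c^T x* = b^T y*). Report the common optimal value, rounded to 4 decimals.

The standard primal-dual pair for 'max c^T x s.t. A x <= b, x >= 0' is:
  Dual:  min b^T y  s.t.  A^T y >= c,  y >= 0.

So the dual LP is:
  minimize  5y1 + 7y2 + 26y3
  subject to:
    y1 + 4y3 >= 4
    y2 + y3 >= 4
    y1, y2, y3 >= 0

Solving the primal: x* = (4.75, 7).
  primal value c^T x* = 47.
Solving the dual: y* = (0, 3, 1).
  dual value b^T y* = 47.
Strong duality: c^T x* = b^T y*. Confirmed.

47


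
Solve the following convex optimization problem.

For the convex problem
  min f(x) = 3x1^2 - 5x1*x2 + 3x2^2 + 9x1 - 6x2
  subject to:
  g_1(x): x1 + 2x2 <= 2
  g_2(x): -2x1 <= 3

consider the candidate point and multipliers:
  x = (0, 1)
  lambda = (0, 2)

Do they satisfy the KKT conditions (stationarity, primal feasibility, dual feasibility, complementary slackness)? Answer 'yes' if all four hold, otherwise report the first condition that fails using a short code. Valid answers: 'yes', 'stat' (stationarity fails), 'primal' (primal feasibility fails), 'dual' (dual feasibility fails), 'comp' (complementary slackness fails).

Gradient of f: grad f(x) = Q x + c = (4, 0)
Constraint values g_i(x) = a_i^T x - b_i:
  g_1((0, 1)) = 0
  g_2((0, 1)) = -3
Stationarity residual: grad f(x) + sum_i lambda_i a_i = (0, 0)
  -> stationarity OK
Primal feasibility (all g_i <= 0): OK
Dual feasibility (all lambda_i >= 0): OK
Complementary slackness (lambda_i * g_i(x) = 0 for all i): FAILS

Verdict: the first failing condition is complementary_slackness -> comp.

comp


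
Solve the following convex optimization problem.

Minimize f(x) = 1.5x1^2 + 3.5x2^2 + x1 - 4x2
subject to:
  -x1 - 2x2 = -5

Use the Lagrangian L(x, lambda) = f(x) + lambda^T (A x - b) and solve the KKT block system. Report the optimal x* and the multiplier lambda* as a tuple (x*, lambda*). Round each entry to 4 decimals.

Form the Lagrangian:
  L(x, lambda) = (1/2) x^T Q x + c^T x + lambda^T (A x - b)
Stationarity (grad_x L = 0): Q x + c + A^T lambda = 0.
Primal feasibility: A x = b.

This gives the KKT block system:
  [ Q   A^T ] [ x     ]   [-c ]
  [ A    0  ] [ lambda ] = [ b ]

Solving the linear system:
  x*      = (1.2105, 1.8947)
  lambda* = (4.6316)
  f(x*)   = 8.3947

x* = (1.2105, 1.8947), lambda* = (4.6316)


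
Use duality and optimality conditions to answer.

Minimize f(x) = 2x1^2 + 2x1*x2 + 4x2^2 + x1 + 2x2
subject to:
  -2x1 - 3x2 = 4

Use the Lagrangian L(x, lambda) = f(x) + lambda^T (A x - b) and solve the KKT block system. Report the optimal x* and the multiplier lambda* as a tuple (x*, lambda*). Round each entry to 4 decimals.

Form the Lagrangian:
  L(x, lambda) = (1/2) x^T Q x + c^T x + lambda^T (A x - b)
Stationarity (grad_x L = 0): Q x + c + A^T lambda = 0.
Primal feasibility: A x = b.

This gives the KKT block system:
  [ Q   A^T ] [ x     ]   [-c ]
  [ A    0  ] [ lambda ] = [ b ]

Solving the linear system:
  x*      = (-0.8409, -0.7727)
  lambda* = (-1.9545)
  f(x*)   = 2.7159

x* = (-0.8409, -0.7727), lambda* = (-1.9545)


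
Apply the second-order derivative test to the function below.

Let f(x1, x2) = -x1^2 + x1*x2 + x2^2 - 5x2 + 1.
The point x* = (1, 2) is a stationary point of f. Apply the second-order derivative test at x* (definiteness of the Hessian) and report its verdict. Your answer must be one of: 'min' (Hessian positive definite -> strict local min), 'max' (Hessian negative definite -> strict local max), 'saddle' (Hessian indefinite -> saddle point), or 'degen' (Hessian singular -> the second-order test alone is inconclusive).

Compute the Hessian H = grad^2 f:
  H = [[-2, 1], [1, 2]]
Verify stationarity: grad f(x*) = H x* + g = (0, 0).
Eigenvalues of H: -2.2361, 2.2361.
Eigenvalues have mixed signs, so H is indefinite -> x* is a saddle point.

saddle


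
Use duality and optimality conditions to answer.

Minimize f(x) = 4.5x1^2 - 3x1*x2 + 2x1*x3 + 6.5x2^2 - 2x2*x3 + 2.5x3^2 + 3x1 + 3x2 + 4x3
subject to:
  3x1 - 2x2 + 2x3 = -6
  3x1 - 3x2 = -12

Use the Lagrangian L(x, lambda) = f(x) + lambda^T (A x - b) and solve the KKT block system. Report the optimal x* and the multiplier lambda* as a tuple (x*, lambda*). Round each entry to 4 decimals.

Form the Lagrangian:
  L(x, lambda) = (1/2) x^T Q x + c^T x + lambda^T (A x - b)
Stationarity (grad_x L = 0): Q x + c + A^T lambda = 0.
Primal feasibility: A x = b.

This gives the KKT block system:
  [ Q   A^T ] [ x     ]   [-c ]
  [ A    0  ] [ lambda ] = [ b ]

Solving the linear system:
  x*      = (-2.6377, 1.3623, 2.3188)
  lambda* = (-3.7971, 10.5266)
  f(x*)   = 54.4928

x* = (-2.6377, 1.3623, 2.3188), lambda* = (-3.7971, 10.5266)


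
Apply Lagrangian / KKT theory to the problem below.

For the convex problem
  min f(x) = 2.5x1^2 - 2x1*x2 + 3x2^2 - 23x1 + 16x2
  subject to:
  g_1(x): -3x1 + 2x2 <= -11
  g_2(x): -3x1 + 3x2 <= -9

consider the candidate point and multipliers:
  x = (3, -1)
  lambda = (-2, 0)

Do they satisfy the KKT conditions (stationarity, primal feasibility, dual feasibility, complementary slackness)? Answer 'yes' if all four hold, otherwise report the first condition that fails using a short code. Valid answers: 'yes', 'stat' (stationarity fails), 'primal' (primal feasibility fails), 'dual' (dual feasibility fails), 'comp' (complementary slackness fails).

Gradient of f: grad f(x) = Q x + c = (-6, 4)
Constraint values g_i(x) = a_i^T x - b_i:
  g_1((3, -1)) = 0
  g_2((3, -1)) = -3
Stationarity residual: grad f(x) + sum_i lambda_i a_i = (0, 0)
  -> stationarity OK
Primal feasibility (all g_i <= 0): OK
Dual feasibility (all lambda_i >= 0): FAILS
Complementary slackness (lambda_i * g_i(x) = 0 for all i): OK

Verdict: the first failing condition is dual_feasibility -> dual.

dual


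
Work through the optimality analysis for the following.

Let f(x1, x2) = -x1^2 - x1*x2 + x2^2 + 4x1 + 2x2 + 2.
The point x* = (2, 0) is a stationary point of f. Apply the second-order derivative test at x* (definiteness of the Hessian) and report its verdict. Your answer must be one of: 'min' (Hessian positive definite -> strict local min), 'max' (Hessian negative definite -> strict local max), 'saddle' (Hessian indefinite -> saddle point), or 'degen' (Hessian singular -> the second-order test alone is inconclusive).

Compute the Hessian H = grad^2 f:
  H = [[-2, -1], [-1, 2]]
Verify stationarity: grad f(x*) = H x* + g = (0, 0).
Eigenvalues of H: -2.2361, 2.2361.
Eigenvalues have mixed signs, so H is indefinite -> x* is a saddle point.

saddle


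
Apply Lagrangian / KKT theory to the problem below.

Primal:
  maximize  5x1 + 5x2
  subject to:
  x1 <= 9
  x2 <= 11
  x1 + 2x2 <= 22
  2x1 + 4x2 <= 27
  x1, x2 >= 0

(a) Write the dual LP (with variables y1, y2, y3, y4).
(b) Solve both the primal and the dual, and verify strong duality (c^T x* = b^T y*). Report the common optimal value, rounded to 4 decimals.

The standard primal-dual pair for 'max c^T x s.t. A x <= b, x >= 0' is:
  Dual:  min b^T y  s.t.  A^T y >= c,  y >= 0.

So the dual LP is:
  minimize  9y1 + 11y2 + 22y3 + 27y4
  subject to:
    y1 + y3 + 2y4 >= 5
    y2 + 2y3 + 4y4 >= 5
    y1, y2, y3, y4 >= 0

Solving the primal: x* = (9, 2.25).
  primal value c^T x* = 56.25.
Solving the dual: y* = (2.5, 0, 0, 1.25).
  dual value b^T y* = 56.25.
Strong duality: c^T x* = b^T y*. Confirmed.

56.25


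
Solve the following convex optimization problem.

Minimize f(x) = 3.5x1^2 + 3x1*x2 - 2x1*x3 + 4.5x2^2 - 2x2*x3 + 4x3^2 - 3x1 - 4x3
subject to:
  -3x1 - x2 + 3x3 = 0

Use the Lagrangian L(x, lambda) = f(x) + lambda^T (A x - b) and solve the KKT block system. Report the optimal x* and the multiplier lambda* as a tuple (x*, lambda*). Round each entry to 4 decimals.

Form the Lagrangian:
  L(x, lambda) = (1/2) x^T Q x + c^T x + lambda^T (A x - b)
Stationarity (grad_x L = 0): Q x + c + A^T lambda = 0.
Primal feasibility: A x = b.

This gives the KKT block system:
  [ Q   A^T ] [ x     ]   [-c ]
  [ A    0  ] [ lambda ] = [ b ]

Solving the linear system:
  x*      = (0.6567, -0.0744, 0.6319)
  lambda* = (0.0366)
  f(x*)   = -2.2487

x* = (0.6567, -0.0744, 0.6319), lambda* = (0.0366)


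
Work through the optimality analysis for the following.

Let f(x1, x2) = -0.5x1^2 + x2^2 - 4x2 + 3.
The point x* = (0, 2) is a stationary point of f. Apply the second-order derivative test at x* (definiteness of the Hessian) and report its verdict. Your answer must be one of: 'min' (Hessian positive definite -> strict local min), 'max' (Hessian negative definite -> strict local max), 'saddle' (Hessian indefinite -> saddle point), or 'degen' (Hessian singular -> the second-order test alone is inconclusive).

Compute the Hessian H = grad^2 f:
  H = [[-1, 0], [0, 2]]
Verify stationarity: grad f(x*) = H x* + g = (0, 0).
Eigenvalues of H: -1, 2.
Eigenvalues have mixed signs, so H is indefinite -> x* is a saddle point.

saddle


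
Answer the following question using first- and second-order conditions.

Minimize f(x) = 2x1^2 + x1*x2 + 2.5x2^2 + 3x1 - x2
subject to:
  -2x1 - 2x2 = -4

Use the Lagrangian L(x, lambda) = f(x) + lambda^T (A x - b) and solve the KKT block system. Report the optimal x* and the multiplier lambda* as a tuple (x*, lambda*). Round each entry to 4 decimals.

Form the Lagrangian:
  L(x, lambda) = (1/2) x^T Q x + c^T x + lambda^T (A x - b)
Stationarity (grad_x L = 0): Q x + c + A^T lambda = 0.
Primal feasibility: A x = b.

This gives the KKT block system:
  [ Q   A^T ] [ x     ]   [-c ]
  [ A    0  ] [ lambda ] = [ b ]

Solving the linear system:
  x*      = (0.5714, 1.4286)
  lambda* = (3.3571)
  f(x*)   = 6.8571

x* = (0.5714, 1.4286), lambda* = (3.3571)


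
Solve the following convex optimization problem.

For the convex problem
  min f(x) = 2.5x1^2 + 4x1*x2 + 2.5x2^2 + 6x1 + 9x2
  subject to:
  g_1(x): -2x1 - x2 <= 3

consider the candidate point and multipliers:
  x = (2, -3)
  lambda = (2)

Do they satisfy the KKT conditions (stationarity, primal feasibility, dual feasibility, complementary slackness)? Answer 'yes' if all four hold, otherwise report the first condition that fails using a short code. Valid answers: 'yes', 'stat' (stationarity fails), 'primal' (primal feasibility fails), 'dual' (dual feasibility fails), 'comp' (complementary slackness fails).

Gradient of f: grad f(x) = Q x + c = (4, 2)
Constraint values g_i(x) = a_i^T x - b_i:
  g_1((2, -3)) = -4
Stationarity residual: grad f(x) + sum_i lambda_i a_i = (0, 0)
  -> stationarity OK
Primal feasibility (all g_i <= 0): OK
Dual feasibility (all lambda_i >= 0): OK
Complementary slackness (lambda_i * g_i(x) = 0 for all i): FAILS

Verdict: the first failing condition is complementary_slackness -> comp.

comp


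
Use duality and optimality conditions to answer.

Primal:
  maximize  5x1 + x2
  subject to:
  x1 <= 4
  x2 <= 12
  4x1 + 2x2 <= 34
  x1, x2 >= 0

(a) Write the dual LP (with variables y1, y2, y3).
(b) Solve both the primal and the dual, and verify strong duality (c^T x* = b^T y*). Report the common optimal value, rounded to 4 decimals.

The standard primal-dual pair for 'max c^T x s.t. A x <= b, x >= 0' is:
  Dual:  min b^T y  s.t.  A^T y >= c,  y >= 0.

So the dual LP is:
  minimize  4y1 + 12y2 + 34y3
  subject to:
    y1 + 4y3 >= 5
    y2 + 2y3 >= 1
    y1, y2, y3 >= 0

Solving the primal: x* = (4, 9).
  primal value c^T x* = 29.
Solving the dual: y* = (3, 0, 0.5).
  dual value b^T y* = 29.
Strong duality: c^T x* = b^T y*. Confirmed.

29


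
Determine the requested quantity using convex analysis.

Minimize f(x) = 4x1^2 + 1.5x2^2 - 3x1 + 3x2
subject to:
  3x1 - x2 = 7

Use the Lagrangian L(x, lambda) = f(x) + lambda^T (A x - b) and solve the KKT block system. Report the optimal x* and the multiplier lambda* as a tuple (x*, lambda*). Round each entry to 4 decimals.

Form the Lagrangian:
  L(x, lambda) = (1/2) x^T Q x + c^T x + lambda^T (A x - b)
Stationarity (grad_x L = 0): Q x + c + A^T lambda = 0.
Primal feasibility: A x = b.

This gives the KKT block system:
  [ Q   A^T ] [ x     ]   [-c ]
  [ A    0  ] [ lambda ] = [ b ]

Solving the linear system:
  x*      = (1.6286, -2.1143)
  lambda* = (-3.3429)
  f(x*)   = 6.0857

x* = (1.6286, -2.1143), lambda* = (-3.3429)


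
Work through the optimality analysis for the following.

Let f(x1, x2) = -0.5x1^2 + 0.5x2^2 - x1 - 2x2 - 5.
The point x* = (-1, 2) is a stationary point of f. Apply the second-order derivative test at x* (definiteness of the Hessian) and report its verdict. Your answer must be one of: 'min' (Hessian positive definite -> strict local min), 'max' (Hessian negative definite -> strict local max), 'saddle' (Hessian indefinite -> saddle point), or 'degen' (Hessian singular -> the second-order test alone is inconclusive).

Compute the Hessian H = grad^2 f:
  H = [[-1, 0], [0, 1]]
Verify stationarity: grad f(x*) = H x* + g = (0, 0).
Eigenvalues of H: -1, 1.
Eigenvalues have mixed signs, so H is indefinite -> x* is a saddle point.

saddle


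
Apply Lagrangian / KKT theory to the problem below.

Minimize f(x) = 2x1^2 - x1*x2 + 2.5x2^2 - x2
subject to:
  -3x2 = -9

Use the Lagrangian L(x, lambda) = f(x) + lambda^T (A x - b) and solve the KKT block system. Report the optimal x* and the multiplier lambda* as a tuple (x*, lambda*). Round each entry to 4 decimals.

Form the Lagrangian:
  L(x, lambda) = (1/2) x^T Q x + c^T x + lambda^T (A x - b)
Stationarity (grad_x L = 0): Q x + c + A^T lambda = 0.
Primal feasibility: A x = b.

This gives the KKT block system:
  [ Q   A^T ] [ x     ]   [-c ]
  [ A    0  ] [ lambda ] = [ b ]

Solving the linear system:
  x*      = (0.75, 3)
  lambda* = (4.4167)
  f(x*)   = 18.375

x* = (0.75, 3), lambda* = (4.4167)


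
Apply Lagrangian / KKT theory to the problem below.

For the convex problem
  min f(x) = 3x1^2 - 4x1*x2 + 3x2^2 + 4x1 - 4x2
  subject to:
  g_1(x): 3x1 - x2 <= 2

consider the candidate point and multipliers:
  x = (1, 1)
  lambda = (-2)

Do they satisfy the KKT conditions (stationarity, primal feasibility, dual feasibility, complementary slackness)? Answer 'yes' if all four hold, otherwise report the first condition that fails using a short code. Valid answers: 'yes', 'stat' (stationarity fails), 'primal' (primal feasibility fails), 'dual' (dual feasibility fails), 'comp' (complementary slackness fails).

Gradient of f: grad f(x) = Q x + c = (6, -2)
Constraint values g_i(x) = a_i^T x - b_i:
  g_1((1, 1)) = 0
Stationarity residual: grad f(x) + sum_i lambda_i a_i = (0, 0)
  -> stationarity OK
Primal feasibility (all g_i <= 0): OK
Dual feasibility (all lambda_i >= 0): FAILS
Complementary slackness (lambda_i * g_i(x) = 0 for all i): OK

Verdict: the first failing condition is dual_feasibility -> dual.

dual


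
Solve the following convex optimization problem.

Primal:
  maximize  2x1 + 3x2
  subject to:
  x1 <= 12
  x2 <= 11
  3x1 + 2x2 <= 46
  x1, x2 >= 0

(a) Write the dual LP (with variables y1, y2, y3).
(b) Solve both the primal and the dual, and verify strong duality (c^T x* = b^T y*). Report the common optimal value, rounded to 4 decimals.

The standard primal-dual pair for 'max c^T x s.t. A x <= b, x >= 0' is:
  Dual:  min b^T y  s.t.  A^T y >= c,  y >= 0.

So the dual LP is:
  minimize  12y1 + 11y2 + 46y3
  subject to:
    y1 + 3y3 >= 2
    y2 + 2y3 >= 3
    y1, y2, y3 >= 0

Solving the primal: x* = (8, 11).
  primal value c^T x* = 49.
Solving the dual: y* = (0, 1.6667, 0.6667).
  dual value b^T y* = 49.
Strong duality: c^T x* = b^T y*. Confirmed.

49


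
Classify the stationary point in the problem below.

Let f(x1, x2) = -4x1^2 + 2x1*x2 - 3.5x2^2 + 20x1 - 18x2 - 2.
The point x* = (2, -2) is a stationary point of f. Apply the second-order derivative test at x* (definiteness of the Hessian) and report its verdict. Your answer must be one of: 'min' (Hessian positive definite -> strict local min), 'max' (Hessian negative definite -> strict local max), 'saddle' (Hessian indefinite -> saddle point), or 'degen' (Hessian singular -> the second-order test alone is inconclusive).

Compute the Hessian H = grad^2 f:
  H = [[-8, 2], [2, -7]]
Verify stationarity: grad f(x*) = H x* + g = (0, 0).
Eigenvalues of H: -9.5616, -5.4384.
Both eigenvalues < 0, so H is negative definite -> x* is a strict local max.

max


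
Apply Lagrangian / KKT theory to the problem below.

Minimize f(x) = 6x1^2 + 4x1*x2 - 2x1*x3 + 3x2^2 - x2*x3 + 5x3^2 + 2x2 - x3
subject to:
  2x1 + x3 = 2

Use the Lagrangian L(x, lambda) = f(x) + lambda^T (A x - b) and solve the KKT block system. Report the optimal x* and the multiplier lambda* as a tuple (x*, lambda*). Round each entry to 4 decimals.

Form the Lagrangian:
  L(x, lambda) = (1/2) x^T Q x + c^T x + lambda^T (A x - b)
Stationarity (grad_x L = 0): Q x + c + A^T lambda = 0.
Primal feasibility: A x = b.

This gives the KKT block system:
  [ Q   A^T ] [ x     ]   [-c ]
  [ A    0  ] [ lambda ] = [ b ]

Solving the linear system:
  x*      = (0.7778, -0.7778, 0.4444)
  lambda* = (-2.6667)
  f(x*)   = 1.6667

x* = (0.7778, -0.7778, 0.4444), lambda* = (-2.6667)


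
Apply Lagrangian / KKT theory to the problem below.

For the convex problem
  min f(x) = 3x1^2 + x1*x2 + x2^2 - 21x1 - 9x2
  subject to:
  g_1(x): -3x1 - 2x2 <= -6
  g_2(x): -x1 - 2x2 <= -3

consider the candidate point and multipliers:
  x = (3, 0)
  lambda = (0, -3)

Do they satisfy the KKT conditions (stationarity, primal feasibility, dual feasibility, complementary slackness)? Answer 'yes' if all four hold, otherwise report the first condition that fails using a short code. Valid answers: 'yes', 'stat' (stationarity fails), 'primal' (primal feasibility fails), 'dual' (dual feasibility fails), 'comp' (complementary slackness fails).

Gradient of f: grad f(x) = Q x + c = (-3, -6)
Constraint values g_i(x) = a_i^T x - b_i:
  g_1((3, 0)) = -3
  g_2((3, 0)) = 0
Stationarity residual: grad f(x) + sum_i lambda_i a_i = (0, 0)
  -> stationarity OK
Primal feasibility (all g_i <= 0): OK
Dual feasibility (all lambda_i >= 0): FAILS
Complementary slackness (lambda_i * g_i(x) = 0 for all i): OK

Verdict: the first failing condition is dual_feasibility -> dual.

dual


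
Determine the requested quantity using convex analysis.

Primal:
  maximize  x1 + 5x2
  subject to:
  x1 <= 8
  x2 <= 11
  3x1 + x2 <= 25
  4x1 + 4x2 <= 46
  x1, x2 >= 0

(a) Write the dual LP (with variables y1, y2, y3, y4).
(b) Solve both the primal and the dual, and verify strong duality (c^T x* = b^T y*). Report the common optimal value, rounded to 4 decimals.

The standard primal-dual pair for 'max c^T x s.t. A x <= b, x >= 0' is:
  Dual:  min b^T y  s.t.  A^T y >= c,  y >= 0.

So the dual LP is:
  minimize  8y1 + 11y2 + 25y3 + 46y4
  subject to:
    y1 + 3y3 + 4y4 >= 1
    y2 + y3 + 4y4 >= 5
    y1, y2, y3, y4 >= 0

Solving the primal: x* = (0.5, 11).
  primal value c^T x* = 55.5.
Solving the dual: y* = (0, 4, 0, 0.25).
  dual value b^T y* = 55.5.
Strong duality: c^T x* = b^T y*. Confirmed.

55.5


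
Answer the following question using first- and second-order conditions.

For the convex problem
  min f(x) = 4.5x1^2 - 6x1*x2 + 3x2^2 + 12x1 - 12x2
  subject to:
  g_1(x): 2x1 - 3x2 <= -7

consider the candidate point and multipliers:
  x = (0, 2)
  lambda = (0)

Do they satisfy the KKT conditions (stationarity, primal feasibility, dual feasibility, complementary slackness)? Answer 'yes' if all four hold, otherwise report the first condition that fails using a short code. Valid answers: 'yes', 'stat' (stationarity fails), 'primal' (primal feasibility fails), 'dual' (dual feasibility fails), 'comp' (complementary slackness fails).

Gradient of f: grad f(x) = Q x + c = (0, 0)
Constraint values g_i(x) = a_i^T x - b_i:
  g_1((0, 2)) = 1
Stationarity residual: grad f(x) + sum_i lambda_i a_i = (0, 0)
  -> stationarity OK
Primal feasibility (all g_i <= 0): FAILS
Dual feasibility (all lambda_i >= 0): OK
Complementary slackness (lambda_i * g_i(x) = 0 for all i): OK

Verdict: the first failing condition is primal_feasibility -> primal.

primal


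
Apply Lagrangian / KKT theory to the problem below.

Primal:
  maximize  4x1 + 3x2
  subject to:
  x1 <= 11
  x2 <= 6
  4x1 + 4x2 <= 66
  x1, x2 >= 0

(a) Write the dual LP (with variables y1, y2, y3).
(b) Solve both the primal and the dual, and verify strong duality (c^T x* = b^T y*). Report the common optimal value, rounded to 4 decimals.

The standard primal-dual pair for 'max c^T x s.t. A x <= b, x >= 0' is:
  Dual:  min b^T y  s.t.  A^T y >= c,  y >= 0.

So the dual LP is:
  minimize  11y1 + 6y2 + 66y3
  subject to:
    y1 + 4y3 >= 4
    y2 + 4y3 >= 3
    y1, y2, y3 >= 0

Solving the primal: x* = (11, 5.5).
  primal value c^T x* = 60.5.
Solving the dual: y* = (1, 0, 0.75).
  dual value b^T y* = 60.5.
Strong duality: c^T x* = b^T y*. Confirmed.

60.5


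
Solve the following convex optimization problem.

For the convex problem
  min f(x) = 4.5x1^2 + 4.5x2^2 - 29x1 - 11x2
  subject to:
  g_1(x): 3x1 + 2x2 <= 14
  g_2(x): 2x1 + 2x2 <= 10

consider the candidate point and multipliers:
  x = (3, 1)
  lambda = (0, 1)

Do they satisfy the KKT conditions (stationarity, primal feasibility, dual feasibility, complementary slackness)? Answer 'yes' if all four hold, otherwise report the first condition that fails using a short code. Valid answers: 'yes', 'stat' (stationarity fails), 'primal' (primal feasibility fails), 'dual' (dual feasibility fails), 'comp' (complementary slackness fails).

Gradient of f: grad f(x) = Q x + c = (-2, -2)
Constraint values g_i(x) = a_i^T x - b_i:
  g_1((3, 1)) = -3
  g_2((3, 1)) = -2
Stationarity residual: grad f(x) + sum_i lambda_i a_i = (0, 0)
  -> stationarity OK
Primal feasibility (all g_i <= 0): OK
Dual feasibility (all lambda_i >= 0): OK
Complementary slackness (lambda_i * g_i(x) = 0 for all i): FAILS

Verdict: the first failing condition is complementary_slackness -> comp.

comp


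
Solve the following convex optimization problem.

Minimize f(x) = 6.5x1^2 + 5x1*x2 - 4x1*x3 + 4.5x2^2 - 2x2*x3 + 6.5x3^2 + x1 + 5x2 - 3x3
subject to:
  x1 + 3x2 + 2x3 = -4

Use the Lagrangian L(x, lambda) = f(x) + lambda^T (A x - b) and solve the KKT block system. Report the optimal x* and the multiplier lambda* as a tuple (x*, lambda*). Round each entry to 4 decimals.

Form the Lagrangian:
  L(x, lambda) = (1/2) x^T Q x + c^T x + lambda^T (A x - b)
Stationarity (grad_x L = 0): Q x + c + A^T lambda = 0.
Primal feasibility: A x = b.

This gives the KKT block system:
  [ Q   A^T ] [ x     ]   [-c ]
  [ A    0  ] [ lambda ] = [ b ]

Solving the linear system:
  x*      = (0.2411, -1.305, -0.1631)
  lambda* = (1.7376)
  f(x*)   = 0.578

x* = (0.2411, -1.305, -0.1631), lambda* = (1.7376)


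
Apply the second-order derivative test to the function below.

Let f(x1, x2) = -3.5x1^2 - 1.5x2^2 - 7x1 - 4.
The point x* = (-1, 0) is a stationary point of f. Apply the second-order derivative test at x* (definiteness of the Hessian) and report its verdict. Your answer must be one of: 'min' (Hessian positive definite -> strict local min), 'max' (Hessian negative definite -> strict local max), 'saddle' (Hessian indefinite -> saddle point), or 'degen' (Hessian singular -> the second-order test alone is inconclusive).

Compute the Hessian H = grad^2 f:
  H = [[-7, 0], [0, -3]]
Verify stationarity: grad f(x*) = H x* + g = (0, 0).
Eigenvalues of H: -7, -3.
Both eigenvalues < 0, so H is negative definite -> x* is a strict local max.

max


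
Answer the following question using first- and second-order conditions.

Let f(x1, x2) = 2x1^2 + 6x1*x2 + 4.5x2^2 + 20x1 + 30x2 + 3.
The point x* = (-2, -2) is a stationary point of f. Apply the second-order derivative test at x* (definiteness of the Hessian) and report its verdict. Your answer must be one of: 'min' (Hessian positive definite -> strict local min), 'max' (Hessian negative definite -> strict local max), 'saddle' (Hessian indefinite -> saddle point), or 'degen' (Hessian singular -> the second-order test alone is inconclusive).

Compute the Hessian H = grad^2 f:
  H = [[4, 6], [6, 9]]
Verify stationarity: grad f(x*) = H x* + g = (0, 0).
Eigenvalues of H: 0, 13.
H has a zero eigenvalue (singular; positive semidefinite but not definite), so H is neither positive definite, negative definite, nor indefinite. The second-order test alone is inconclusive -> degen.
(Indeed, f is constant along the null direction of H through x*, so x* is not a strict local extremum.)

degen


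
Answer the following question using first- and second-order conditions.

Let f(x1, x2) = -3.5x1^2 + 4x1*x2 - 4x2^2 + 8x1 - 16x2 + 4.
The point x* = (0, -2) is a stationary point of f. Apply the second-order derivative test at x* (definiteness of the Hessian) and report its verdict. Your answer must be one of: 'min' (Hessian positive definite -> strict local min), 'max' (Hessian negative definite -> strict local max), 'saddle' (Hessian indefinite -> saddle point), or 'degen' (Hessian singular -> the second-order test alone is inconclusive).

Compute the Hessian H = grad^2 f:
  H = [[-7, 4], [4, -8]]
Verify stationarity: grad f(x*) = H x* + g = (0, 0).
Eigenvalues of H: -11.5311, -3.4689.
Both eigenvalues < 0, so H is negative definite -> x* is a strict local max.

max


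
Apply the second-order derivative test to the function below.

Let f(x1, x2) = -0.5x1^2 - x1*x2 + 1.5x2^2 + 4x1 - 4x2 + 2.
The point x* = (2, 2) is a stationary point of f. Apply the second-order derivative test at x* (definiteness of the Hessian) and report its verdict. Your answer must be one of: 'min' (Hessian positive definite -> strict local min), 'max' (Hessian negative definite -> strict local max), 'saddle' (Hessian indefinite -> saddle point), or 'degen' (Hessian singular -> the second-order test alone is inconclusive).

Compute the Hessian H = grad^2 f:
  H = [[-1, -1], [-1, 3]]
Verify stationarity: grad f(x*) = H x* + g = (0, 0).
Eigenvalues of H: -1.2361, 3.2361.
Eigenvalues have mixed signs, so H is indefinite -> x* is a saddle point.

saddle


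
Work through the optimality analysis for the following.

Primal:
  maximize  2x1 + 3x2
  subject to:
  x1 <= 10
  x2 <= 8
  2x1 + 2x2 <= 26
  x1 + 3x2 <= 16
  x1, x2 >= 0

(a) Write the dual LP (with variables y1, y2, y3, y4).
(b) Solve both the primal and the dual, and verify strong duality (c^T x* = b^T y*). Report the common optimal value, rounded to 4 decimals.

The standard primal-dual pair for 'max c^T x s.t. A x <= b, x >= 0' is:
  Dual:  min b^T y  s.t.  A^T y >= c,  y >= 0.

So the dual LP is:
  minimize  10y1 + 8y2 + 26y3 + 16y4
  subject to:
    y1 + 2y3 + y4 >= 2
    y2 + 2y3 + 3y4 >= 3
    y1, y2, y3, y4 >= 0

Solving the primal: x* = (10, 2).
  primal value c^T x* = 26.
Solving the dual: y* = (1, 0, 0, 1).
  dual value b^T y* = 26.
Strong duality: c^T x* = b^T y*. Confirmed.

26


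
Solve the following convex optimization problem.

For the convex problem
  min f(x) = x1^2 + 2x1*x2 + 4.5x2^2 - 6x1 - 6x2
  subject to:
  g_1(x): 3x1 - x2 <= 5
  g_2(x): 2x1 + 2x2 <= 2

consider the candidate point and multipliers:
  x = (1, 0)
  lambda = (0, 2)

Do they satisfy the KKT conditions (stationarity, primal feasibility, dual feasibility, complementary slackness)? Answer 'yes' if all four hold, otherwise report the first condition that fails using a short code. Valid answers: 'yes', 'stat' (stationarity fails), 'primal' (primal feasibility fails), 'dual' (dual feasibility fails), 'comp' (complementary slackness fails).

Gradient of f: grad f(x) = Q x + c = (-4, -4)
Constraint values g_i(x) = a_i^T x - b_i:
  g_1((1, 0)) = -2
  g_2((1, 0)) = 0
Stationarity residual: grad f(x) + sum_i lambda_i a_i = (0, 0)
  -> stationarity OK
Primal feasibility (all g_i <= 0): OK
Dual feasibility (all lambda_i >= 0): OK
Complementary slackness (lambda_i * g_i(x) = 0 for all i): OK

Verdict: yes, KKT holds.

yes
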